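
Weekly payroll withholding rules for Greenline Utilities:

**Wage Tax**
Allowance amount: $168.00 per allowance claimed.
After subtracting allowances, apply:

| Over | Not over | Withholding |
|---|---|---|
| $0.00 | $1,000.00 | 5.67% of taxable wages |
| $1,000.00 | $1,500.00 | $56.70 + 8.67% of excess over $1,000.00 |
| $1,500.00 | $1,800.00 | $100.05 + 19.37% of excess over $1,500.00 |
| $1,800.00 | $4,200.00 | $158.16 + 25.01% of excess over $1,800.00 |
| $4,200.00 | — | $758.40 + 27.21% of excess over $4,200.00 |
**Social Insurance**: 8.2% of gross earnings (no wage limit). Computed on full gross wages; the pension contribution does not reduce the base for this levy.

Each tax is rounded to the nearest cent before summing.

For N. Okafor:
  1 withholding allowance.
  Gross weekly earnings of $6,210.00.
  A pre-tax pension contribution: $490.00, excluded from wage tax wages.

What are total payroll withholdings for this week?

Wage Tax: taxable = $6,210.00 − $490.00 − 1×$168.00 = $5,552.00
  $758.40 + 27.21% × ($5,552.00 − $4,200.00) = $758.40 + 27.21% × $1,352.00 = $1,126.28
Social Insurance: 8.2% × $6,210.00 = $509.22
Total: $1,126.28 + $509.22 = $1,635.50

$1,635.50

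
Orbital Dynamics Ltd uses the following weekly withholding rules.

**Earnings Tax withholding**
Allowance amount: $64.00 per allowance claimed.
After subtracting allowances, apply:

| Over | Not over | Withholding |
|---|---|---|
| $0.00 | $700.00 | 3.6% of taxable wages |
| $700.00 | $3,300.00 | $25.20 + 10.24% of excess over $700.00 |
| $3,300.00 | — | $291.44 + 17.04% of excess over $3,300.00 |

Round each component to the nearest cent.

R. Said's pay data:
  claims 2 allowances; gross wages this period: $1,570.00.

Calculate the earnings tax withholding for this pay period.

Earnings Tax: taxable = $1,570.00 − 2×$64.00 = $1,442.00
  $25.20 + 10.24% × ($1,442.00 − $700.00) = $25.20 + 10.24% × $742.00 = $101.18

$101.18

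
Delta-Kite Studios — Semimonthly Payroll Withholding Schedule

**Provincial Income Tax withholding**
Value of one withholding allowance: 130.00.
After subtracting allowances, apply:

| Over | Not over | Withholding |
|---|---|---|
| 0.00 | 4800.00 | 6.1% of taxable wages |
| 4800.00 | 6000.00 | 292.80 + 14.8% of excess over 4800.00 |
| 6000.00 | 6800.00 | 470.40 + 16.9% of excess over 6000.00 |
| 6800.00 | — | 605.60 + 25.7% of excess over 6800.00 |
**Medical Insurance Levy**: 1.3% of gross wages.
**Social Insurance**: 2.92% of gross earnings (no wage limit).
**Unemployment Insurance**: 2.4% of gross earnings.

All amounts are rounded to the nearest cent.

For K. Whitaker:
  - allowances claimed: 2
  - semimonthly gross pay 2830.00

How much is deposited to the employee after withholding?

Provincial Income Tax: taxable = 2830.00 − 2×130.00 = 2570.00
  6.1% × 2570.00 = 156.77
Medical Insurance Levy: 1.3% × 2830.00 = 36.79
Social Insurance: 2.92% × 2830.00 = 82.64
Unemployment Insurance: 2.4% × 2830.00 = 67.92
Total withheld: 156.77 + 36.79 + 82.64 + 67.92 = 344.12
Net pay: 2830.00 − 344.12 = 2485.88

2485.88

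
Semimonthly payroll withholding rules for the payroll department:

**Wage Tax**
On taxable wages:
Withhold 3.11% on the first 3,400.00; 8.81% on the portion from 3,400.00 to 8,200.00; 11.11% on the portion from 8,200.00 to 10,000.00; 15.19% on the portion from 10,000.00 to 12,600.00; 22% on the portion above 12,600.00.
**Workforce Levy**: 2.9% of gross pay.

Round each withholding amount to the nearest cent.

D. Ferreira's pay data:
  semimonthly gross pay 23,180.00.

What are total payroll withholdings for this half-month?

4,123.36

Wage Tax: taxable = 23,180.00
  1,123.54 + 22% × (23,180.00 − 12,600.00) = 1,123.54 + 22% × 10,580.00 = 3,451.14
Workforce Levy: 2.9% × 23,180.00 = 672.22
Total: 3,451.14 + 672.22 = 4,123.36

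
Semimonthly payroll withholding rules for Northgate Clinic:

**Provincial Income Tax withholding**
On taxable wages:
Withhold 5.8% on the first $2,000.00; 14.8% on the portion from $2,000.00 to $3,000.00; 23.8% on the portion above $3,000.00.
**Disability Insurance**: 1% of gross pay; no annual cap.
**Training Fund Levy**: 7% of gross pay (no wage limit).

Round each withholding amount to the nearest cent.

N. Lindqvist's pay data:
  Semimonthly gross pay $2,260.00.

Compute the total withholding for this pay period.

$335.28

Provincial Income Tax: taxable = $2,260.00
  $116.00 + 14.8% × ($2,260.00 − $2,000.00) = $116.00 + 14.8% × $260.00 = $154.48
Disability Insurance: 1% × $2,260.00 = $22.60
Training Fund Levy: 7% × $2,260.00 = $158.20
Total: $154.48 + $22.60 + $158.20 = $335.28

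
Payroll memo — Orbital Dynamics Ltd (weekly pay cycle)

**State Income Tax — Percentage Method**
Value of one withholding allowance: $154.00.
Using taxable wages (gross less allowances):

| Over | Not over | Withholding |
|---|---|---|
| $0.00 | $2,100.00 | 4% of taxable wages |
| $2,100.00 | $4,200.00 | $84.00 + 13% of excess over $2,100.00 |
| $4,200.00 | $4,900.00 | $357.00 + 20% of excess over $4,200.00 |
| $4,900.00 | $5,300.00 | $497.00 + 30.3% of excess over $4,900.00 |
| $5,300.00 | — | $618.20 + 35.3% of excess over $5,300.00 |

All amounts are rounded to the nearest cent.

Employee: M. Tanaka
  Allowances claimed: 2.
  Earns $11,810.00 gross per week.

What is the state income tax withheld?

$2,807.51

State Income Tax: taxable = $11,810.00 − 2×$154.00 = $11,502.00
  $618.20 + 35.3% × ($11,502.00 − $5,300.00) = $618.20 + 35.3% × $6,202.00 = $2,807.51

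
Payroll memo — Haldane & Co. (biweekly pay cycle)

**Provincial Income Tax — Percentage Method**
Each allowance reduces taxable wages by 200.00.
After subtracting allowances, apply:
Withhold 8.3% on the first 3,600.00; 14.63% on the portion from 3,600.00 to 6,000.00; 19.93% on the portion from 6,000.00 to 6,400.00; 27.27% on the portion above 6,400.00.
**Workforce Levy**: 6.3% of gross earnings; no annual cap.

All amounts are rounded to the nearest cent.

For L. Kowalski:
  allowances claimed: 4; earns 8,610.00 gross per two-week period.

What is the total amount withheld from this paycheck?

Provincial Income Tax: taxable = 8,610.00 − 4×200.00 = 7,810.00
  729.64 + 27.27% × (7,810.00 − 6,400.00) = 729.64 + 27.27% × 1,410.00 = 1,114.15
Workforce Levy: 6.3% × 8,610.00 = 542.43
Total: 1,114.15 + 542.43 = 1,656.58

1,656.58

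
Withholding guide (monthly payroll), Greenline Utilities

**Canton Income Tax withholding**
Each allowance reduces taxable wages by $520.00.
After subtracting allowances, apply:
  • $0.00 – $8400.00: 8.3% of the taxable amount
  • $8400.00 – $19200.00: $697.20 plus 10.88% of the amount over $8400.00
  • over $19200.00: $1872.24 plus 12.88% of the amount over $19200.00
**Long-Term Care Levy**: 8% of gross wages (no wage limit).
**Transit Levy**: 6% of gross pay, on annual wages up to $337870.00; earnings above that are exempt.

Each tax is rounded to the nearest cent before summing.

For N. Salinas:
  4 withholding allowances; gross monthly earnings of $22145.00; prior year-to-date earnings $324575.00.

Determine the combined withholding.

Canton Income Tax: taxable = $22145.00 − 4×$520.00 = $20065.00
  $1872.24 + 12.88% × ($20065.00 − $19200.00) = $1872.24 + 12.88% × $865.00 = $1983.65
Long-Term Care Levy: 8% × $22145.00 = $1771.60
Transit Levy: cap $337870.00 − YTD $324575.00 = $13295.00 subject; 6% × $13295.00 = $797.70
Total: $1983.65 + $1771.60 + $797.70 = $4552.95

$4552.95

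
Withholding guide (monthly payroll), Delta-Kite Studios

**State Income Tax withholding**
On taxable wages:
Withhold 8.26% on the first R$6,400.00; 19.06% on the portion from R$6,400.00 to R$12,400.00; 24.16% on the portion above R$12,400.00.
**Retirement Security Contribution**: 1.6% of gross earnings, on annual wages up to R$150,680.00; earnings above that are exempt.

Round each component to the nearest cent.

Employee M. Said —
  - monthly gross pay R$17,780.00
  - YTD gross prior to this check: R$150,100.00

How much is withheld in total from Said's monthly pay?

R$2,981.33

State Income Tax: taxable = R$17,780.00
  R$1,672.24 + 24.16% × (R$17,780.00 − R$12,400.00) = R$1,672.24 + 24.16% × R$5,380.00 = R$2,972.05
Retirement Security Contribution: cap R$150,680.00 − YTD R$150,100.00 = R$580.00 subject; 1.6% × R$580.00 = R$9.28
Total: R$2,972.05 + R$9.28 = R$2,981.33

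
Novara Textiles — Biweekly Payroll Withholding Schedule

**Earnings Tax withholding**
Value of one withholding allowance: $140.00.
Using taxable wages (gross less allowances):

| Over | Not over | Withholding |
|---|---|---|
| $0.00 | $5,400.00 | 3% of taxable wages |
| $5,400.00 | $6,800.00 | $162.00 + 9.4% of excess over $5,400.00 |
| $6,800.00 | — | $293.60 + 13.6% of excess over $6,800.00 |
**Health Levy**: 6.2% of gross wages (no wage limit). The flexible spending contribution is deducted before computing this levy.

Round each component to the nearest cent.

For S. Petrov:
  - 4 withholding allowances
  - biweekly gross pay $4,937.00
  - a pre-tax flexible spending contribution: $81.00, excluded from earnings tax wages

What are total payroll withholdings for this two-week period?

$429.95

Earnings Tax: taxable = $4,937.00 − $81.00 − 4×$140.00 = $4,296.00
  3% × $4,296.00 = $128.88
Health Levy: 6.2% × $4,856.00 = $301.07
Total: $128.88 + $301.07 = $429.95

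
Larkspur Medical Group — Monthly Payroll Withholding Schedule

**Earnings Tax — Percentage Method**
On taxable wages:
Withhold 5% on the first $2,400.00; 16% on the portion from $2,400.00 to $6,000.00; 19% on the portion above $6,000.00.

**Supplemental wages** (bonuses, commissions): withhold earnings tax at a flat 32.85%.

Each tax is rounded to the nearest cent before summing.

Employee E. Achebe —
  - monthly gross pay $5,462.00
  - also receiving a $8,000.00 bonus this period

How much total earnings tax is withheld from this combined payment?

Earnings Tax: taxable = $5,462.00
  $120.00 + 16% × ($5,462.00 − $2,400.00) = $120.00 + 16% × $3,062.00 = $609.92
Supplemental (32.85% flat on bonus): 32.85% × $8,000.00 = $2,628.00
Total earnings tax: $609.92 + $2,628.00 = $3,237.92

$3,237.92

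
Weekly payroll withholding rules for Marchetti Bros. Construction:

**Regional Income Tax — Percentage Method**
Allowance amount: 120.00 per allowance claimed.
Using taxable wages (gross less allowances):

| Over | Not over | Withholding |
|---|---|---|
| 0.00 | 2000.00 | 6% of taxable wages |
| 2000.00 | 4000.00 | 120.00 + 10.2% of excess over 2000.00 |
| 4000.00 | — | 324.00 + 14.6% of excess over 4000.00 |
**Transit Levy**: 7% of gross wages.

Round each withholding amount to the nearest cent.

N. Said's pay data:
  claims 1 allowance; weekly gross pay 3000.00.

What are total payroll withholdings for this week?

419.76

Regional Income Tax: taxable = 3000.00 − 1×120.00 = 2880.00
  120.00 + 10.2% × (2880.00 − 2000.00) = 120.00 + 10.2% × 880.00 = 209.76
Transit Levy: 7% × 3000.00 = 210.00
Total: 209.76 + 210.00 = 419.76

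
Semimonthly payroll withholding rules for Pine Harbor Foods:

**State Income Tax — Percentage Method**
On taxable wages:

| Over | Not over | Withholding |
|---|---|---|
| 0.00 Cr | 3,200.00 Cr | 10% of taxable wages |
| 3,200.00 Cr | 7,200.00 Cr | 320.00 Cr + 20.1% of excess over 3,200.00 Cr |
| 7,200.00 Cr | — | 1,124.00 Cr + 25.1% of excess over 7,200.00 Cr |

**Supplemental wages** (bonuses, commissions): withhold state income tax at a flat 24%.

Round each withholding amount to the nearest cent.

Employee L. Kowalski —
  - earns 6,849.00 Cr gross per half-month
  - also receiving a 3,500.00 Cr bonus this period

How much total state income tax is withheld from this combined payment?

State Income Tax: taxable = 6,849.00 Cr
  320.00 Cr + 20.1% × (6,849.00 Cr − 3,200.00 Cr) = 320.00 Cr + 20.1% × 3,649.00 Cr = 1,053.45 Cr
Supplemental (24% flat on bonus): 24% × 3,500.00 Cr = 840.00 Cr
Total state income tax: 1,053.45 Cr + 840.00 Cr = 1,893.45 Cr

1,893.45 Cr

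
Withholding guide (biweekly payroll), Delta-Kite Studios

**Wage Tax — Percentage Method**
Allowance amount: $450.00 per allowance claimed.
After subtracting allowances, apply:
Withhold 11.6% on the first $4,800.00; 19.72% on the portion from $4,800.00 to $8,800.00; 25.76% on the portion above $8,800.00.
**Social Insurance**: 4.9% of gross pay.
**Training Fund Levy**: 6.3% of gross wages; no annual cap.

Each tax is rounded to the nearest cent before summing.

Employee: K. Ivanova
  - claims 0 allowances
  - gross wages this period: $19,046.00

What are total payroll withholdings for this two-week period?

$6,118.12

Wage Tax: taxable = $19,046.00
  $1,345.60 + 25.76% × ($19,046.00 − $8,800.00) = $1,345.60 + 25.76% × $10,246.00 = $3,984.97
Social Insurance: 4.9% × $19,046.00 = $933.25
Training Fund Levy: 6.3% × $19,046.00 = $1,199.90
Total: $3,984.97 + $933.25 + $1,199.90 = $6,118.12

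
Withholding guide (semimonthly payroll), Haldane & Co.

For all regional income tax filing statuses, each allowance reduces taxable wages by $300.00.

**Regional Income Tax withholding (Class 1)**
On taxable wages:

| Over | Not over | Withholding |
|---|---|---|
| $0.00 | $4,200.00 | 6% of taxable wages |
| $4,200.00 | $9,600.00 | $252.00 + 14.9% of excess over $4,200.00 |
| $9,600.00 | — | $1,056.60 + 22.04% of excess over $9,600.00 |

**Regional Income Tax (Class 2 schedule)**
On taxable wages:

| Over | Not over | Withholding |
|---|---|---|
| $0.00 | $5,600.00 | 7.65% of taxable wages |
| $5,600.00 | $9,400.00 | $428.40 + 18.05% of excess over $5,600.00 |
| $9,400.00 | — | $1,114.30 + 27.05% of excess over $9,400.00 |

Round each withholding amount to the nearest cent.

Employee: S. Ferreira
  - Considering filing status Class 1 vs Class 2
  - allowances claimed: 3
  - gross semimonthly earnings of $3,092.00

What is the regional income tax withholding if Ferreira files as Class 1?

Regional Income Tax (Class 1): taxable = $3,092.00 − 3×$300.00 = $2,192.00
  6% × $2,192.00 = $131.52

$131.52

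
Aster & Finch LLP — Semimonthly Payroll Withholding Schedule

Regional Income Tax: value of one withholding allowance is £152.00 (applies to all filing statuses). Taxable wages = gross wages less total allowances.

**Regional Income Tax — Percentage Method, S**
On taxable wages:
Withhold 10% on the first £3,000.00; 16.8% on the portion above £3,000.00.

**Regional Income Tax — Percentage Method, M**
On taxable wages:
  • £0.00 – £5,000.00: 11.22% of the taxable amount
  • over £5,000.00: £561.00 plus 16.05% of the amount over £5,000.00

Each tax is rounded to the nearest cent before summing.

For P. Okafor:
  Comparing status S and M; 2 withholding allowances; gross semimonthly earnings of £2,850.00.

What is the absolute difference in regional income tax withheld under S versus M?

Regional Income Tax (S): taxable = £2,850.00 − 2×£152.00 = £2,546.00
  10% × £2,546.00 = £254.60
Regional Income Tax (M): taxable = £2,850.00 − 2×£152.00 = £2,546.00
  11.22% × £2,546.00 = £285.66
Difference: |£254.60 − £285.66| = £31.06 (higher under M)

£31.06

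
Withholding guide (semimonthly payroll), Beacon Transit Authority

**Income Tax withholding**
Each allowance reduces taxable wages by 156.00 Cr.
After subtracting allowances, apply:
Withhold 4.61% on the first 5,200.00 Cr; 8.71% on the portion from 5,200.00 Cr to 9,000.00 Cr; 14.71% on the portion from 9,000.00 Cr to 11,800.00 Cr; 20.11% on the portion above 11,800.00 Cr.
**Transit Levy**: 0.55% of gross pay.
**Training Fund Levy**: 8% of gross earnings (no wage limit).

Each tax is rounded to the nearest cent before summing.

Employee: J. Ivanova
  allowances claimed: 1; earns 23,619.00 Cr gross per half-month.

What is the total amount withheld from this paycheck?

Income Tax: taxable = 23,619.00 Cr − 1×156.00 Cr = 23,463.00 Cr
  982.58 Cr + 20.11% × (23,463.00 Cr − 11,800.00 Cr) = 982.58 Cr + 20.11% × 11,663.00 Cr = 3,328.01 Cr
Transit Levy: 0.55% × 23,619.00 Cr = 129.90 Cr
Training Fund Levy: 8% × 23,619.00 Cr = 1,889.52 Cr
Total: 3,328.01 Cr + 129.90 Cr + 1,889.52 Cr = 5,347.43 Cr

5,347.43 Cr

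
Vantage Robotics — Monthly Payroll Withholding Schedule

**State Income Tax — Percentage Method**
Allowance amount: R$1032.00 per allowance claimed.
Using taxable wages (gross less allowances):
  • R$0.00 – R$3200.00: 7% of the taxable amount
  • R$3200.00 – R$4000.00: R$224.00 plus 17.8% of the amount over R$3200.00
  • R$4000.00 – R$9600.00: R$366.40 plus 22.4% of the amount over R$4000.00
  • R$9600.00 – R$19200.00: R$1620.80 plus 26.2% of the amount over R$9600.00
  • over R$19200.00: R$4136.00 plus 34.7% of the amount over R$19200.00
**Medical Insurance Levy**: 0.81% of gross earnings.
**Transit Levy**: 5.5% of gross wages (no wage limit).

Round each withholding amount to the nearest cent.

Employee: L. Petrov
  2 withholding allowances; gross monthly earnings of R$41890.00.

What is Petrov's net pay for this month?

State Income Tax: taxable = R$41890.00 − 2×R$1032.00 = R$39826.00
  R$4136.00 + 34.7% × (R$39826.00 − R$19200.00) = R$4136.00 + 34.7% × R$20626.00 = R$11293.22
Medical Insurance Levy: 0.81% × R$41890.00 = R$339.31
Transit Levy: 5.5% × R$41890.00 = R$2303.95
Total withheld: R$11293.22 + R$339.31 + R$2303.95 = R$13936.48
Net pay: R$41890.00 − R$13936.48 = R$27953.52

R$27953.52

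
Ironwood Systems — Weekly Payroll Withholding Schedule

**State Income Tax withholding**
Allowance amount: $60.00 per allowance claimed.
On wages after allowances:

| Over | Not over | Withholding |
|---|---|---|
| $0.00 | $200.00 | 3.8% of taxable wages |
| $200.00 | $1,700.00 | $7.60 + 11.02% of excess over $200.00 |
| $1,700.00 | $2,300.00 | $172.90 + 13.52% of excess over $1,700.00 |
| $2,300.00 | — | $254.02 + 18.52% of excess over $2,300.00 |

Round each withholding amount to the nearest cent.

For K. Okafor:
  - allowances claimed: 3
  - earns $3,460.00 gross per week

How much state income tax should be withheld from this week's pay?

State Income Tax: taxable = $3,460.00 − 3×$60.00 = $3,280.00
  $254.02 + 18.52% × ($3,280.00 − $2,300.00) = $254.02 + 18.52% × $980.00 = $435.52

$435.52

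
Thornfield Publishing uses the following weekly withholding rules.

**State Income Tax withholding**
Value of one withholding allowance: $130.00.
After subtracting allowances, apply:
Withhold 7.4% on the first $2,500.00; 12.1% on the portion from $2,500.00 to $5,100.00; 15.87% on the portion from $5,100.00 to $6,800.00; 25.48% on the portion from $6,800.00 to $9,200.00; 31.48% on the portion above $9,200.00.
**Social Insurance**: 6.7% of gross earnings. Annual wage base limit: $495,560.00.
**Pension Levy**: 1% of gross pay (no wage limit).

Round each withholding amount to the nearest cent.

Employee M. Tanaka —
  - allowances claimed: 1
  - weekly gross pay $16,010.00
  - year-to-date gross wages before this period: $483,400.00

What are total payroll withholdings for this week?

State Income Tax: taxable = $16,010.00 − 1×$130.00 = $15,880.00
  $1,380.91 + 31.48% × ($15,880.00 − $9,200.00) = $1,380.91 + 31.48% × $6,680.00 = $3,483.77
Social Insurance: cap $495,560.00 − YTD $483,400.00 = $12,160.00 subject; 6.7% × $12,160.00 = $814.72
Pension Levy: 1% × $16,010.00 = $160.10
Total: $3,483.77 + $814.72 + $160.10 = $4,458.59

$4,458.59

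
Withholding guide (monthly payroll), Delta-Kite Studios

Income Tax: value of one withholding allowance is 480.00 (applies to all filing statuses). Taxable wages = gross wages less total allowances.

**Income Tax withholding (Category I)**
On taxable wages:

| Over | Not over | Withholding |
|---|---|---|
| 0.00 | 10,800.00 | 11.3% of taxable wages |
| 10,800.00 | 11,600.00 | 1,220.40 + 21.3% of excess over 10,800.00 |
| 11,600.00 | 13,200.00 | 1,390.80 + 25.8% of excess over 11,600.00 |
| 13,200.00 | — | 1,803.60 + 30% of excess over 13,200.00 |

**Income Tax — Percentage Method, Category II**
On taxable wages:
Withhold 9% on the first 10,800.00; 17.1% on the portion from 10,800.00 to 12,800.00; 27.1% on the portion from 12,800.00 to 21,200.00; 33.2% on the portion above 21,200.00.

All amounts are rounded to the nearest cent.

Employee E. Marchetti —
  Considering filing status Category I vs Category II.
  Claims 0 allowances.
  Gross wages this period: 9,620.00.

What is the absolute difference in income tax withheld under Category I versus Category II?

221.26

Income Tax (Category I): taxable = 9,620.00
  11.3% × 9,620.00 = 1,087.06
Income Tax (Category II): taxable = 9,620.00
  9% × 9,620.00 = 865.80
Difference: |1,087.06 − 865.80| = 221.26 (higher under Category I)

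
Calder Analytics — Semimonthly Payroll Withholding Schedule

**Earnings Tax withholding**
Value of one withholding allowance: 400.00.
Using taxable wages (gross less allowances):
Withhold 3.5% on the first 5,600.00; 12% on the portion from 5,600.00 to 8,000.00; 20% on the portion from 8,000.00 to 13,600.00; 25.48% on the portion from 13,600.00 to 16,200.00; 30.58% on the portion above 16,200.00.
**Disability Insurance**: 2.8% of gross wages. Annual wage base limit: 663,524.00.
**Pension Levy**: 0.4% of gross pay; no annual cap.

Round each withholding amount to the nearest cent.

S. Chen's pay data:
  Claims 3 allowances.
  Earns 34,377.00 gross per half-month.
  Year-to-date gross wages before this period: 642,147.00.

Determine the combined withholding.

8,194.12

Earnings Tax: taxable = 34,377.00 − 3×400.00 = 33,177.00
  2,266.48 + 30.58% × (33,177.00 − 16,200.00) = 2,266.48 + 30.58% × 16,977.00 = 7,458.05
Disability Insurance: cap 663,524.00 − YTD 642,147.00 = 21,377.00 subject; 2.8% × 21,377.00 = 598.56
Pension Levy: 0.4% × 34,377.00 = 137.51
Total: 7,458.05 + 598.56 + 137.51 = 8,194.12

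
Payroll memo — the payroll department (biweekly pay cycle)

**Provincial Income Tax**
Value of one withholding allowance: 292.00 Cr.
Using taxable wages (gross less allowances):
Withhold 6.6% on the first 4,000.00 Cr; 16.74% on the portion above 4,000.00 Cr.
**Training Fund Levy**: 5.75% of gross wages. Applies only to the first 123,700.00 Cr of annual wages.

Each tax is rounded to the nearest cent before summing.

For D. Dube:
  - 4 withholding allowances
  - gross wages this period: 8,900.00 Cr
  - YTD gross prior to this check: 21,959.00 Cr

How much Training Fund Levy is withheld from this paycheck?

511.75 Cr

Training Fund Levy: 5.75% × 8,900.00 Cr = 511.75 Cr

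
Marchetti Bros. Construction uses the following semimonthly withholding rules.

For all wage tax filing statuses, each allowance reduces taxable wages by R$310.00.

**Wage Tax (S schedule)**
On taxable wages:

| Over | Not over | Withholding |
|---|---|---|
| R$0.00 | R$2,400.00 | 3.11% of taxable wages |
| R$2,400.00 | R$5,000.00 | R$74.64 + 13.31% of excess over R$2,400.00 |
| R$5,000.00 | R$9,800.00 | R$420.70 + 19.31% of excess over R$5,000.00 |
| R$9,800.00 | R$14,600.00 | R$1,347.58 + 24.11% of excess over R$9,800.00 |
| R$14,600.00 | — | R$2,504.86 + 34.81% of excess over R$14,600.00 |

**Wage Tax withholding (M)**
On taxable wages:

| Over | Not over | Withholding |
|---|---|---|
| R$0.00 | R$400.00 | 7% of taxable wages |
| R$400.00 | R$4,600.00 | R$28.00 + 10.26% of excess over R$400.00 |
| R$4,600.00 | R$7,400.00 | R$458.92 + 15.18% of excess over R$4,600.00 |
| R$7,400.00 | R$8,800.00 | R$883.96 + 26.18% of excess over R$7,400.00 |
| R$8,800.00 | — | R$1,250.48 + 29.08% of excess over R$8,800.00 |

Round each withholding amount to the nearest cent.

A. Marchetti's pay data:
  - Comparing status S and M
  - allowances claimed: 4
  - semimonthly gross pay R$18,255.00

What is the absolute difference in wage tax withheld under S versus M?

R$293.88

Wage Tax (S): taxable = R$18,255.00 − 4×R$310.00 = R$17,015.00
  R$2,504.86 + 34.81% × (R$17,015.00 − R$14,600.00) = R$2,504.86 + 34.81% × R$2,415.00 = R$3,345.52
Wage Tax (M): taxable = R$18,255.00 − 4×R$310.00 = R$17,015.00
  R$1,250.48 + 29.08% × (R$17,015.00 − R$8,800.00) = R$1,250.48 + 29.08% × R$8,215.00 = R$3,639.40
Difference: |R$3,345.52 − R$3,639.40| = R$293.88 (higher under M)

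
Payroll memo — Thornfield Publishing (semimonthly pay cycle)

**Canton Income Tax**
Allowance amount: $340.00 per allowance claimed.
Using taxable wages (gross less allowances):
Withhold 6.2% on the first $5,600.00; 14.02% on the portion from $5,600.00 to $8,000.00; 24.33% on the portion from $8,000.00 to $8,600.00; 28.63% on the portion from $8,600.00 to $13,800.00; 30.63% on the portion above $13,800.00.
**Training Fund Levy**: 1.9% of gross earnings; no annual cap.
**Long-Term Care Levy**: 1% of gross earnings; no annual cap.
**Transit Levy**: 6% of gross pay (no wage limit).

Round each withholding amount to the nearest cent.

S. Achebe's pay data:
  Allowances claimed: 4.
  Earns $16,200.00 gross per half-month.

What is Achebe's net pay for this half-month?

Canton Income Tax: taxable = $16,200.00 − 4×$340.00 = $14,840.00
  $2,318.42 + 30.63% × ($14,840.00 − $13,800.00) = $2,318.42 + 30.63% × $1,040.00 = $2,636.97
Training Fund Levy: 1.9% × $16,200.00 = $307.80
Long-Term Care Levy: 1% × $16,200.00 = $162.00
Transit Levy: 6% × $16,200.00 = $972.00
Total withheld: $2,636.97 + $307.80 + $162.00 + $972.00 = $4,078.77
Net pay: $16,200.00 − $4,078.77 = $12,121.23

$12,121.23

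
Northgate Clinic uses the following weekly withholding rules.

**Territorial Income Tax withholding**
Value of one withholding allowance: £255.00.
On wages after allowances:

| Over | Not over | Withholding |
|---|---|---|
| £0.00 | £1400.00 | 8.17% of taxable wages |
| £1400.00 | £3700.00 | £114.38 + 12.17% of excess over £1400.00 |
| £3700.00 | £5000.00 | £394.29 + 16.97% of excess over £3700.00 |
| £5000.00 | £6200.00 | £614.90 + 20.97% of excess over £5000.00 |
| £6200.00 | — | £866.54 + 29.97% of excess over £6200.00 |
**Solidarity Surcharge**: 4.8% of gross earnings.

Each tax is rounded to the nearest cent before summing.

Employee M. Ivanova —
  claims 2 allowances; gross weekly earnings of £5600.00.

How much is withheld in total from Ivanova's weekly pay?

Territorial Income Tax: taxable = £5600.00 − 2×£255.00 = £5090.00
  £614.90 + 20.97% × (£5090.00 − £5000.00) = £614.90 + 20.97% × £90.00 = £633.77
Solidarity Surcharge: 4.8% × £5600.00 = £268.80
Total: £633.77 + £268.80 = £902.57

£902.57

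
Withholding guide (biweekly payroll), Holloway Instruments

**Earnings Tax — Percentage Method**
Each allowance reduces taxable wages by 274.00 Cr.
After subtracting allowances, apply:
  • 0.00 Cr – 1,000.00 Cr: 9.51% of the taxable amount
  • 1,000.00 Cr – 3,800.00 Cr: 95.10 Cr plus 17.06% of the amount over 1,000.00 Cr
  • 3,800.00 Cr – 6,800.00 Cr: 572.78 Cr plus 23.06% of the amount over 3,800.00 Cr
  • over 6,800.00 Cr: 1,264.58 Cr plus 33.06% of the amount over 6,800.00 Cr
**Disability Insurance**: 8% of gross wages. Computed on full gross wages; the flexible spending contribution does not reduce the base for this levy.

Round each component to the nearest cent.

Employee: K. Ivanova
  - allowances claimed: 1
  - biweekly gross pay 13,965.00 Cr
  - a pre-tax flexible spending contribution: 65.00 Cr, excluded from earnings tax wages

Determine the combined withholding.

4,638.46 Cr

Earnings Tax: taxable = 13,965.00 Cr − 65.00 Cr − 1×274.00 Cr = 13,626.00 Cr
  1,264.58 Cr + 33.06% × (13,626.00 Cr − 6,800.00 Cr) = 1,264.58 Cr + 33.06% × 6,826.00 Cr = 3,521.26 Cr
Disability Insurance: 8% × 13,965.00 Cr = 1,117.20 Cr
Total: 3,521.26 Cr + 1,117.20 Cr = 4,638.46 Cr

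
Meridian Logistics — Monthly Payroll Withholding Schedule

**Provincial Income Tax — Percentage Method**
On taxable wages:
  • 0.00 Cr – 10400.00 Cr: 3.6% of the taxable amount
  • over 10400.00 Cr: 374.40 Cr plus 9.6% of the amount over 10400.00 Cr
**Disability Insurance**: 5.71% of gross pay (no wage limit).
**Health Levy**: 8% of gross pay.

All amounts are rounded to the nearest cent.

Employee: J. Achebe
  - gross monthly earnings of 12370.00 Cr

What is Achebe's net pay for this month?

10110.55 Cr

Provincial Income Tax: taxable = 12370.00 Cr
  374.40 Cr + 9.6% × (12370.00 Cr − 10400.00 Cr) = 374.40 Cr + 9.6% × 1970.00 Cr = 563.52 Cr
Disability Insurance: 5.71% × 12370.00 Cr = 706.33 Cr
Health Levy: 8% × 12370.00 Cr = 989.60 Cr
Total withheld: 563.52 Cr + 706.33 Cr + 989.60 Cr = 2259.45 Cr
Net pay: 12370.00 Cr − 2259.45 Cr = 10110.55 Cr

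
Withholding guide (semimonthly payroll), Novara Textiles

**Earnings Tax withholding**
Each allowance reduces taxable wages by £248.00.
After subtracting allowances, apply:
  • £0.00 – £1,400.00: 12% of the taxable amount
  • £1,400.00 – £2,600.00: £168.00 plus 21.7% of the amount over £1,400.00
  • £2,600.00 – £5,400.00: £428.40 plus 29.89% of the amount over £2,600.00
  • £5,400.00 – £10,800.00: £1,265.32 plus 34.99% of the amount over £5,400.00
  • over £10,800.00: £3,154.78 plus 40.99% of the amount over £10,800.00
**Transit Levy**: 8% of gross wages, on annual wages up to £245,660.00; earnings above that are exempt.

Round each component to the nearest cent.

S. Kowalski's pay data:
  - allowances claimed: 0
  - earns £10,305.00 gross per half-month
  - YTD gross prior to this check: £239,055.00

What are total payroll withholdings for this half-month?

£3,509.98

Earnings Tax: taxable = £10,305.00
  £1,265.32 + 34.99% × (£10,305.00 − £5,400.00) = £1,265.32 + 34.99% × £4,905.00 = £2,981.58
Transit Levy: cap £245,660.00 − YTD £239,055.00 = £6,605.00 subject; 8% × £6,605.00 = £528.40
Total: £2,981.58 + £528.40 = £3,509.98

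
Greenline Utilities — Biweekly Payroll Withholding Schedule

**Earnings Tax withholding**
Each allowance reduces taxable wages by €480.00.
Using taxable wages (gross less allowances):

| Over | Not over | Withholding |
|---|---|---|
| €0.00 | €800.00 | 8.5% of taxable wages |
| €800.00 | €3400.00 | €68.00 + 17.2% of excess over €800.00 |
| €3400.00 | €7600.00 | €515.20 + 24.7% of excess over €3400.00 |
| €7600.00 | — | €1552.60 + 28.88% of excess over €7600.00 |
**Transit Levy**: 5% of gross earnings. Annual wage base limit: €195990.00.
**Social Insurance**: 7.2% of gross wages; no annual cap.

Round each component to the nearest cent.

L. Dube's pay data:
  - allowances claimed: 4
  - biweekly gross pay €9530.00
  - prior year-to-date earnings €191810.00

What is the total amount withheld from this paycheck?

Earnings Tax: taxable = €9530.00 − 4×€480.00 = €7610.00
  €1552.60 + 28.88% × (€7610.00 − €7600.00) = €1552.60 + 28.88% × €10.00 = €1555.49
Transit Levy: cap €195990.00 − YTD €191810.00 = €4180.00 subject; 5% × €4180.00 = €209.00
Social Insurance: 7.2% × €9530.00 = €686.16
Total: €1555.49 + €209.00 + €686.16 = €2450.65

€2450.65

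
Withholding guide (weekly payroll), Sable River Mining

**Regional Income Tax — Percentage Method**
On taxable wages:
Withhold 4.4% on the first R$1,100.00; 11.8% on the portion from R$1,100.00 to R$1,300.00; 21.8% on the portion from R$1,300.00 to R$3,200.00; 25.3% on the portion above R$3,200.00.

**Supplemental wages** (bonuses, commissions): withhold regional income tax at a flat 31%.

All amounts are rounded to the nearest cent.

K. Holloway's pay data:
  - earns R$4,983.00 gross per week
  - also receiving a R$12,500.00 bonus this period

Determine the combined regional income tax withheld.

R$4,812.30

Regional Income Tax: taxable = R$4,983.00
  R$486.20 + 25.3% × (R$4,983.00 − R$3,200.00) = R$486.20 + 25.3% × R$1,783.00 = R$937.30
Supplemental (31% flat on bonus): 31% × R$12,500.00 = R$3,875.00
Total regional income tax: R$937.30 + R$3,875.00 = R$4,812.30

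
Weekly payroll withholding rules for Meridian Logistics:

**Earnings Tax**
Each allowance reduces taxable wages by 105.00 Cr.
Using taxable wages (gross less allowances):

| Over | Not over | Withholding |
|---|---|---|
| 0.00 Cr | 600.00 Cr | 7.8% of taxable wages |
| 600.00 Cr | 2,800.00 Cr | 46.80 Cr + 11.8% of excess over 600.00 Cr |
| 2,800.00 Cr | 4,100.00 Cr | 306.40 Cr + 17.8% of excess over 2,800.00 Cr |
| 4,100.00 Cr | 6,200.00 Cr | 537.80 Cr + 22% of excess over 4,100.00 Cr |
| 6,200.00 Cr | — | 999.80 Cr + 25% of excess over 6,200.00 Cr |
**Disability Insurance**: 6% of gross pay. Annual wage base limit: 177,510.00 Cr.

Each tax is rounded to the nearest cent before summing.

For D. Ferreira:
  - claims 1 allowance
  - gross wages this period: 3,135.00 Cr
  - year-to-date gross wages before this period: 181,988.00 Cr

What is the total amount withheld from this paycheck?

Earnings Tax: taxable = 3,135.00 Cr − 1×105.00 Cr = 3,030.00 Cr
  306.40 Cr + 17.8% × (3,030.00 Cr − 2,800.00 Cr) = 306.40 Cr + 17.8% × 230.00 Cr = 347.34 Cr
Disability Insurance: YTD 181,988.00 Cr ≥ cap 177,510.00 Cr → 0.00 Cr
Total: 347.34 Cr + 0.00 Cr = 347.34 Cr

347.34 Cr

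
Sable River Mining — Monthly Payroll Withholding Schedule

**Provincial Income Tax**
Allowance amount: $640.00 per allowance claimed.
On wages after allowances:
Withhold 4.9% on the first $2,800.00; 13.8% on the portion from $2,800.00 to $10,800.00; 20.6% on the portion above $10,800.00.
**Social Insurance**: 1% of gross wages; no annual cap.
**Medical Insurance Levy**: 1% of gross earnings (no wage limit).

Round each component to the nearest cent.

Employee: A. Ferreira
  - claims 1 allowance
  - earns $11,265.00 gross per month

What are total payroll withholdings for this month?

$1,442.35

Provincial Income Tax: taxable = $11,265.00 − 1×$640.00 = $10,625.00
  $137.20 + 13.8% × ($10,625.00 − $2,800.00) = $137.20 + 13.8% × $7,825.00 = $1,217.05
Social Insurance: 1% × $11,265.00 = $112.65
Medical Insurance Levy: 1% × $11,265.00 = $112.65
Total: $1,217.05 + $112.65 + $112.65 = $1,442.35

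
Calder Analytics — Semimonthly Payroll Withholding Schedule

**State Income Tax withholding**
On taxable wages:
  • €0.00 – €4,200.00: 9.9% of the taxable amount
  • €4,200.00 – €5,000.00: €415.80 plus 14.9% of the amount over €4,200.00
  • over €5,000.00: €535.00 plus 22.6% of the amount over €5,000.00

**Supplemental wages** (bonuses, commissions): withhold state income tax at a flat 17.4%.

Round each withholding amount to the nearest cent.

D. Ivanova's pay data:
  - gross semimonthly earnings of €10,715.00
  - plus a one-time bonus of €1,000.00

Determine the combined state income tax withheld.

State Income Tax: taxable = €10,715.00
  €535.00 + 22.6% × (€10,715.00 − €5,000.00) = €535.00 + 22.6% × €5,715.00 = €1,826.59
Supplemental (17.4% flat on bonus): 17.4% × €1,000.00 = €174.00
Total state income tax: €1,826.59 + €174.00 = €2,000.59

€2,000.59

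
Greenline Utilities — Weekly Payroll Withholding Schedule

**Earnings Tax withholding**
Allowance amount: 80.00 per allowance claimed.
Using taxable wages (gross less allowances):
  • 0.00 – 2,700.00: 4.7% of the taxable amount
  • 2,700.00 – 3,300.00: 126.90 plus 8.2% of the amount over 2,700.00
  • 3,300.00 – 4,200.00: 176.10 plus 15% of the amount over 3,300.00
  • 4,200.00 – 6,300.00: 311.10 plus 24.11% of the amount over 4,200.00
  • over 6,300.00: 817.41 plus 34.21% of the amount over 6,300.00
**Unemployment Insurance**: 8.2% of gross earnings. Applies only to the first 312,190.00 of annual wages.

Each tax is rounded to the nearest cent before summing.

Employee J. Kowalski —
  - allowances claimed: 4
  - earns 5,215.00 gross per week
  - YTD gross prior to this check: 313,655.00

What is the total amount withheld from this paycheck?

Earnings Tax: taxable = 5,215.00 − 4×80.00 = 4,895.00
  311.10 + 24.11% × (4,895.00 − 4,200.00) = 311.10 + 24.11% × 695.00 = 478.66
Unemployment Insurance: YTD 313,655.00 ≥ cap 312,190.00 → 0.00
Total: 478.66 + 0.00 = 478.66

478.66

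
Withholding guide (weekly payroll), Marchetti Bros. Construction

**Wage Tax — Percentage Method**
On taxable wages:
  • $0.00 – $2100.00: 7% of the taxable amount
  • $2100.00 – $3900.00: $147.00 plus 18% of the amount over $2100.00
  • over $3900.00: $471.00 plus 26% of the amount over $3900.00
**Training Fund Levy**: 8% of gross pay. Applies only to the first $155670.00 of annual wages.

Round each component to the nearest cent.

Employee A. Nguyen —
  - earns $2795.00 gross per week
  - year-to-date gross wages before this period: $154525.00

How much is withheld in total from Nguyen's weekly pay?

$363.70

Wage Tax: taxable = $2795.00
  $147.00 + 18% × ($2795.00 − $2100.00) = $147.00 + 18% × $695.00 = $272.10
Training Fund Levy: cap $155670.00 − YTD $154525.00 = $1145.00 subject; 8% × $1145.00 = $91.60
Total: $272.10 + $91.60 = $363.70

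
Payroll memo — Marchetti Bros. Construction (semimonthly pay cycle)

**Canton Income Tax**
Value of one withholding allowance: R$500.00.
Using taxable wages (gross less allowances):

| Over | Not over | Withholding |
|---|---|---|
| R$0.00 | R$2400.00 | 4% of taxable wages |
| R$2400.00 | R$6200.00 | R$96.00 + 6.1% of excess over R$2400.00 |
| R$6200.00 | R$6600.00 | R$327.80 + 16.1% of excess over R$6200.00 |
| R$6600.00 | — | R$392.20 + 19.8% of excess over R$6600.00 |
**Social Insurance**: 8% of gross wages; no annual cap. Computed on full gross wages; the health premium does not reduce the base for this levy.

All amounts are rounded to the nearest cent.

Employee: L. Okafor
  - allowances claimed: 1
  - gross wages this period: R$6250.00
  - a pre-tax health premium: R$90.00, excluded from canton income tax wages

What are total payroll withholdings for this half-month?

R$794.86

Canton Income Tax: taxable = R$6250.00 − R$90.00 − 1×R$500.00 = R$5660.00
  R$96.00 + 6.1% × (R$5660.00 − R$2400.00) = R$96.00 + 6.1% × R$3260.00 = R$294.86
Social Insurance: 8% × R$6250.00 = R$500.00
Total: R$294.86 + R$500.00 = R$794.86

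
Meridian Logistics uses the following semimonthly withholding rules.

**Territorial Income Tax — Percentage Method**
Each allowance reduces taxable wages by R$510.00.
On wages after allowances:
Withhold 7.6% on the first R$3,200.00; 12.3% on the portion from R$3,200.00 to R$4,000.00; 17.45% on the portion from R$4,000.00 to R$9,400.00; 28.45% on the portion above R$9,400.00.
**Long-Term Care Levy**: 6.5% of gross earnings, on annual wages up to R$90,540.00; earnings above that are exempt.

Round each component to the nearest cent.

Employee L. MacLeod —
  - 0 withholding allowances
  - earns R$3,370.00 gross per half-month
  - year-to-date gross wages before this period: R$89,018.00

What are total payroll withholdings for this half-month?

Territorial Income Tax: taxable = R$3,370.00
  R$243.20 + 12.3% × (R$3,370.00 − R$3,200.00) = R$243.20 + 12.3% × R$170.00 = R$264.11
Long-Term Care Levy: cap R$90,540.00 − YTD R$89,018.00 = R$1,522.00 subject; 6.5% × R$1,522.00 = R$98.93
Total: R$264.11 + R$98.93 = R$363.04

R$363.04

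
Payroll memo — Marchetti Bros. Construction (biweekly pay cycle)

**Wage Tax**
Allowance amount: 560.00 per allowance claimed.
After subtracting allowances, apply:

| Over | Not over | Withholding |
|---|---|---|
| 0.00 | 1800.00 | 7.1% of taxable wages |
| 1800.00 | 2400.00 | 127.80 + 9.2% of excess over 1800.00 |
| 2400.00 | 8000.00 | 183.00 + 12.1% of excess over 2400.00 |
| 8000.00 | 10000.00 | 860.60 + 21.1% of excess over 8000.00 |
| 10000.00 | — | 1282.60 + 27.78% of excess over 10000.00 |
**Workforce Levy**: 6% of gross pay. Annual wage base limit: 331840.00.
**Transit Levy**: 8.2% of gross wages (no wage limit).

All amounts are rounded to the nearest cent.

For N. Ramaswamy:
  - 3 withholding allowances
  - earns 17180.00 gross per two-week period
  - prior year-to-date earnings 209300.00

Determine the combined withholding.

5250.06

Wage Tax: taxable = 17180.00 − 3×560.00 = 15500.00
  1282.60 + 27.78% × (15500.00 − 10000.00) = 1282.60 + 27.78% × 5500.00 = 2810.50
Workforce Levy: 6% × 17180.00 = 1030.80
Transit Levy: 8.2% × 17180.00 = 1408.76
Total: 2810.50 + 1030.80 + 1408.76 = 5250.06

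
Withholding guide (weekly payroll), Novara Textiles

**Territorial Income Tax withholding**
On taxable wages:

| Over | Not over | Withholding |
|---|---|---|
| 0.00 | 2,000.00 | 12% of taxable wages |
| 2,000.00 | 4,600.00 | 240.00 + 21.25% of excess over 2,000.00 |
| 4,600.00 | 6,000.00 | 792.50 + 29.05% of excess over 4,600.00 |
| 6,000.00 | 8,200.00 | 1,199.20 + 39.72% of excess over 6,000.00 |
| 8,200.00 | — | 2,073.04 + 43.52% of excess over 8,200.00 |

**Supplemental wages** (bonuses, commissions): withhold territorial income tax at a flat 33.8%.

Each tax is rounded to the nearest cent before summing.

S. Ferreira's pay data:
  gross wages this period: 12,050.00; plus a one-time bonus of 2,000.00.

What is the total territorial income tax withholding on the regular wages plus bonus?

4,424.56

Territorial Income Tax: taxable = 12,050.00
  2,073.04 + 43.52% × (12,050.00 − 8,200.00) = 2,073.04 + 43.52% × 3,850.00 = 3,748.56
Supplemental (33.8% flat on bonus): 33.8% × 2,000.00 = 676.00
Total territorial income tax: 3,748.56 + 676.00 = 4,424.56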